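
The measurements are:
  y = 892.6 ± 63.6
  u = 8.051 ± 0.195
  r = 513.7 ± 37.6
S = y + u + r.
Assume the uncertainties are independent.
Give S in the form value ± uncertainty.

Sums and differences: (δS)² = Σ (cᵢ δxᵢ)².
  (δy)² = 4040;  (δu)² = 0.0380;  (δr)² = 1410
δS = √(5460) = 73.9
S = 1414.

1414 ± 73.9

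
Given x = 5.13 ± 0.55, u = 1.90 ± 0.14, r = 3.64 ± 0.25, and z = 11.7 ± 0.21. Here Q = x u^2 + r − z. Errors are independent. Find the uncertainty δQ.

Let p = x·u^2 = 18.5. δp/p = √((1·δx/x)² + (2·δu/u)²) = √(0.0115 + 0.0217) = 0.182, so δp = 3.37.
Q = p + r − z: δQ = √(δp² + δr² + δz²) = √(11.4 + 0.0625 + 0.0441) = 3.39

3.39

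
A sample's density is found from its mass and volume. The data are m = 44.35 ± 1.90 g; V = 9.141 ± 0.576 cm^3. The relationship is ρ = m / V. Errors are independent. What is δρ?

Each factor contributes (exponent × relative error)² to (δρ/ρ)²:
  (1·δm/m)² = (1×0.0428)² = 0.00184;  (-1·δV/V)² = (-1×0.0630)² = 0.00397
δρ/ρ = √(0.00581) = 0.0762
ρ = 4.852 g/cm^3, so δρ = 0.0762 × 4.852 = 0.370 g/cm^3.

0.370 g/cm^3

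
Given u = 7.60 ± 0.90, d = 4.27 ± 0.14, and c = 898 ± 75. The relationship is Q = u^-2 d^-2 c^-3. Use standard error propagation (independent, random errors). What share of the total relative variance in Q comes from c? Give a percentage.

51.0%

(δQ/Q)² = (-2·δu/u)² + (-2·δd/d)² + (-3·δc/c)²
  u term: (-2×0.118)² = 0.0561
  d term: (-2×0.0328)² = 0.00430
  c term: (-3×0.0835)² = 0.0628
Total = 0.123. Share from c = 0.0628/0.123 = 0.510.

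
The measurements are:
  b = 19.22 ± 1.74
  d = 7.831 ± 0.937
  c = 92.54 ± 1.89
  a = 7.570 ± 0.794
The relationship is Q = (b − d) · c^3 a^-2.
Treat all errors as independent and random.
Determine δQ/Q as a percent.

27.9%

Let u = b − d = 11.39. δu = √(δb² + δd²) = √(3.03 + 0.878) = 1.98, so δu/u = 0.174.
Q is then a monomial in u, c, a:
δQ/Q = √((δu/u)² + (3·δc/c)² + (-2·δa/a)²) = √(0.0301 + 0.00375 + 0.0440) = 0.279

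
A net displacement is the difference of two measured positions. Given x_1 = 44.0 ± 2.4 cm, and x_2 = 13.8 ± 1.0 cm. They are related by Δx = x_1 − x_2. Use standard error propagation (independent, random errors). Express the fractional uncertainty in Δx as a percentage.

8.61%

For a sum/difference, combine absolute errors in quadrature:
  (δx_1)² = 5.76;  (δx_2)² = 1.00
δΔx = √(6.76) = 2.60 cm
Δx = 30.2 cm, so δΔx/Δx = 2.60/30.2 = 0.0861.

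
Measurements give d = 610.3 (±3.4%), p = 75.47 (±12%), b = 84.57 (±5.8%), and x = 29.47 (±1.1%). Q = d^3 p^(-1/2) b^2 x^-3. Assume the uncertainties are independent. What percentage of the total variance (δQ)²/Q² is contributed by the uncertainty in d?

(δQ/Q)² = (3·δd/d)² + (−½·δp/p)² + (2·δb/b)² + (-3·δx/x)²
  d term: (3×0.0340)² = 0.0104
  p term: (-0.5×0.120)² = 0.00360
  b term: (2×0.0580)² = 0.0135
  x term: (-3×0.0110)² = 0.00109
Total = 0.0285. Share from d = 0.0104/0.0285 = 0.364.

36.4%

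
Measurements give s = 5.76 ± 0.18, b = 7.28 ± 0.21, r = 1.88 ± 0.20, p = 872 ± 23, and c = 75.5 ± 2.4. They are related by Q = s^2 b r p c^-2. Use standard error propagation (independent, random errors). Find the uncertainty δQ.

Relative error in a monomial: (δQ/Q)² = Σ (nᵢ · δxᵢ/xᵢ)².
  (2·δs/s)² = (2×0.0312)² = 0.00391;  (1·δb/b)² = (1×0.0288)² = 0.000832;  (1·δr/r)² = (1×0.106)² = 0.0113;  (1·δp/p)² = (1×0.0264)² = 0.000696;  (-2·δc/c)² = (-2×0.0318)² = 0.00404
δQ/Q = √(0.0208) = 0.144
Q = 69.5, so δQ = 0.144 × 69.5 = 10.0.

10.0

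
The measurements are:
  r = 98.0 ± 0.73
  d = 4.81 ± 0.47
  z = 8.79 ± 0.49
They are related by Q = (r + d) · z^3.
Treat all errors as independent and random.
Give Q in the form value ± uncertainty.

Let u = r + d = 103. δu = √(δr² + δd²) = √(0.533 + 0.221) = 0.868, so δu/u = 0.00844.
Q is then a monomial in u, z:
δQ/Q = √((δu/u)² + (3·δz/z)²) = √(7.13e-05 + 0.0280) = 0.167
Q = 69800, so δQ = 0.167 × 69800 = 11700.

69800 ± 11700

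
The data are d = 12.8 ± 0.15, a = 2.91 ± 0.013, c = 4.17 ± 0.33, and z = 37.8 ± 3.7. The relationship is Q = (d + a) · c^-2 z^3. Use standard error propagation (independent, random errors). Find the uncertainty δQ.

16300

Let u = d + a = 15.7. δu = √(δd² + δa²) = √(0.0225 + 0.000169) = 0.151, so δu/u = 0.00958.
Q is then a monomial in u, c, z:
δQ/Q = √((δu/u)² + (-2·δc/c)² + (3·δz/z)²) = √(9.19e-05 + 0.0251 + 0.0862) = 0.334
Q = 48800, so δQ = 0.334 × 48800 = 16300.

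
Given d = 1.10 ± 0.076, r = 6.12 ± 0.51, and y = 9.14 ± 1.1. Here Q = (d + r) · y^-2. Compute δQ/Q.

0.251

Let u = d + r = 7.22. δu = √(δd² + δr²) = √(0.00578 + 0.260) = 0.516, so δu/u = 0.0714.
Q is then a monomial in u, y:
δQ/Q = √((δu/u)² + (-2·δy/y)²) = √(0.00510 + 0.0579) = 0.251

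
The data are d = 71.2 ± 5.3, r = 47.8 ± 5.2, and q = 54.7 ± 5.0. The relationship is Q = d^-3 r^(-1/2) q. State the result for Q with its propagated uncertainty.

(2.19 ± 0.542) × 10^-5

Q is a product of powers, so relative uncertainties combine in quadrature:
  (-3·δd/d)² = (-3×0.0744)² = 0.0499;  (−½·δr/r)² = (-0.5×0.109)² = 0.00296;  (1·δq/q)² = (1×0.0914)² = 0.00836
δQ/Q = √(0.0612) = 0.247
Q = 2.19e-05, so δQ = 0.247 × 2.19e-05 = 5.42e-06.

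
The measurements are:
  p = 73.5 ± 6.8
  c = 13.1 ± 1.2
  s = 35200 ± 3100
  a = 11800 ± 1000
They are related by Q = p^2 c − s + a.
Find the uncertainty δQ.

Let w = p^2·c = 70800. δw/w = √((2·δp/p)² + (1·δc/c)²) = √(0.0342 + 0.00839) = 0.206, so δw = 14600.
Q = w − s + a: δQ = √(δw² + δs² + δa²) = √(2.13e+08 + 9.61e+06 + 1e+06) = 15000

15000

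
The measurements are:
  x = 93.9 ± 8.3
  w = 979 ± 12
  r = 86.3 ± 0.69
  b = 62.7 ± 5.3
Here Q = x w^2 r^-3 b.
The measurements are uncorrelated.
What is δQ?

Products/powers → add relative errors in quadrature, weighted by exponent:
  (1·δx/x)² = (1×0.0884)² = 0.00781;  (2·δw/w)² = (2×0.0123)² = 0.000601;  (-3·δr/r)² = (-3×0.00800)² = 0.000575;  (1·δb/b)² = (1×0.0845)² = 0.00715
δQ/Q = √(0.0161) = 0.127
Q = 8780, so δQ = 0.127 × 8780 = 1120.

1120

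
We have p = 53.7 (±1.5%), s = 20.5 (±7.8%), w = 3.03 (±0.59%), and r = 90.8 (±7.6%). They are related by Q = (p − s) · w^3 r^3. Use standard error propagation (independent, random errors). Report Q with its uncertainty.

Let u = p − s = 33.2. δu = √(δp² + δs²) = √(0.649 + 2.56) = 1.79, so δu/u = 0.0539.
Q is then a monomial in u, w, r:
δQ/Q = √((δu/u)² + (3·δw/w)² + (3·δr/r)²) = √(0.00291 + 0.000313 + 0.0520) = 0.235
Q = 6.91e+08, so δQ = 0.235 × 6.91e+08 = 1.62e+08.

(6.91 ± 1.62) × 10^8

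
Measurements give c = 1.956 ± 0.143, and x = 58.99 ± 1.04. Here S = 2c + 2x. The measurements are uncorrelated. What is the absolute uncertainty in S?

Absolute uncertainties add in quadrature for a linear combination:
  (2·δc)² = 0.0818;  (2·δx)² = 4.33
δS = √(4.41) = 2.10

2.10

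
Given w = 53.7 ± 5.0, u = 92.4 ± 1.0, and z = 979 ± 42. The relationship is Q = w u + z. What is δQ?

Let p = w·u = 4960. δp/p = √((1·δw/w)² + (1·δu/u)²) = √(0.00867 + 0.000117) = 0.0937, so δp = 465.
Q = p + z: δQ = √(δp² + δz²) = √(2.16e+05 + 1760) = 467

467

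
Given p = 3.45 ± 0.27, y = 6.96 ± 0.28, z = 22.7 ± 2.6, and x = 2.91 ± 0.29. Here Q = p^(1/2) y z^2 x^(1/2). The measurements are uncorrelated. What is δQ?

2740

For a monomial Q ∝ p^(1/2), y, z^2, x^(1/2), fractional errors add in quadrature:
  (½·δp/p)² = (0.5×0.0783)² = 0.00153;  (1·δy/y)² = (1×0.0402)² = 0.00162;  (2·δz/z)² = (2×0.115)² = 0.0525;  (½·δx/x)² = (0.5×0.0997)² = 0.00248
δQ/Q = √(0.0581) = 0.241
Q = 11400, so δQ = 0.241 × 11400 = 2740.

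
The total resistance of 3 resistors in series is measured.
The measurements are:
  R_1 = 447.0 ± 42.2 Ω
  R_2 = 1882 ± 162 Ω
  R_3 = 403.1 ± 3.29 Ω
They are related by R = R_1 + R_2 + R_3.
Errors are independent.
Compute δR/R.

Sums and differences: (δR)² = Σ (cᵢ δxᵢ)².
  (δR_1)² = 1780;  (δR_2)² = 26200;  (δR_3)² = 10.8
δR = √(28000) = 167 Ω
R = 2732 Ω, so δR/R = 167/2732 = 0.0613.

0.0613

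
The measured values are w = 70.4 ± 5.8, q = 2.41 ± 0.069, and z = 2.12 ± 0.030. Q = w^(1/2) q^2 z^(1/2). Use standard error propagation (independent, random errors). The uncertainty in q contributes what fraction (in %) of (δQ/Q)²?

(δQ/Q)² = (½·δw/w)² + (2·δq/q)² + (½·δz/z)²
  w term: (0.5×0.0824)² = 0.00170
  q term: (2×0.0286)² = 0.00328
  z term: (0.5×0.0142)² = 5.01e-05
Total = 0.00503. Share from q = 0.00328/0.00503 = 0.652.

65.2%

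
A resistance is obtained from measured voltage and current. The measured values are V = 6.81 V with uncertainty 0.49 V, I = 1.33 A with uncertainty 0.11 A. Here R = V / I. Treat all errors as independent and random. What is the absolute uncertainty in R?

0.561 Ω

Products/powers → add relative errors in quadrature, weighted by exponent:
  (1·δV/V)² = (1×0.0720)² = 0.00518;  (-1·δI/I)² = (-1×0.0827)² = 0.00684
δR/R = √(0.0120) = 0.110
R = 5.12 Ω, so δR = 0.110 × 5.12 = 0.561 Ω.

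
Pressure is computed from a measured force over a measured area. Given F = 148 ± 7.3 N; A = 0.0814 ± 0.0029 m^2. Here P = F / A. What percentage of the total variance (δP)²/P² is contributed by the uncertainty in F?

65.7%

(δP/P)² = (1·δF/F)² + (-1·δA/A)²
  F term: (1×0.0493)² = 0.00243
  A term: (-1×0.0356)² = 0.00127
Total = 0.00370. Share from F = 0.00243/0.00370 = 0.657.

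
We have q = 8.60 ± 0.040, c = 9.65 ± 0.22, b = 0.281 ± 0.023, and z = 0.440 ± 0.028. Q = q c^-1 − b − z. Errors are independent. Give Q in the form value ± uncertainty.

0.170 ± 0.0417

Let p = q·c^-1 = 0.891. δp/p = √((1·δq/q)² + (-1·δc/c)²) = √(2.16e-05 + 0.000520) = 0.0233, so δp = 0.0207.
Q = p − b − z: δQ = √(δp² + δb² + δz²) = √(0.000430 + 0.000529 + 0.000784) = 0.0417
Q = 0.170.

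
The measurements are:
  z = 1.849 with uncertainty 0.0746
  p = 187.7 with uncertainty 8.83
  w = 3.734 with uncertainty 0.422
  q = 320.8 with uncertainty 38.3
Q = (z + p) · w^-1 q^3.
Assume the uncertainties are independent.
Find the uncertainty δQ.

Let u = z + p = 189.5. δu = √(δz² + δp²) = √(0.00557 + 78.0) = 8.83, so δu/u = 0.0466.
Q is then a monomial in u, w, q:
δQ/Q = √((δu/u)² + (-1·δw/w)² + (3·δq/q)²) = √(0.00217 + 0.0128 + 0.128) = 0.378
Q = 1.676e+09, so δQ = 0.378 × 1.676e+09 = 6.34e+08.

6.34e+08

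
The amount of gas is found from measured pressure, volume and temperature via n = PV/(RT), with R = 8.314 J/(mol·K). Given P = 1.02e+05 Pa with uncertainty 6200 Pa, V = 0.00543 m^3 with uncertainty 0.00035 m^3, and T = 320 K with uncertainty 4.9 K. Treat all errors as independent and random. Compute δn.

Each factor contributes (exponent × relative error)² to (δn/n)²:
  (1·δP/P)² = (1×0.0608)² = 0.00369;  (1·δV/V)² = (1×0.0645)² = 0.00415;  (-1·δT/T)² = (-1×0.0153)² = 0.000234
δn/n = √(0.00808) = 0.0899
n = 0.208 mol, so δn = 0.0899 × 0.208 = 0.0187 mol.

0.0187 mol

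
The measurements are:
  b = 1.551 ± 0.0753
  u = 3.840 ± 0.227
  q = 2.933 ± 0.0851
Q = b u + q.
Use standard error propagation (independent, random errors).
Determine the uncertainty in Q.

0.463

Let p = b·u = 5.956. δp/p = √((1·δb/b)² + (1·δu/u)²) = √(0.00236 + 0.00349) = 0.0765, so δp = 0.456.
Q = p + q: δQ = √(δp² + δq²) = √(0.208 + 0.00724) = 0.463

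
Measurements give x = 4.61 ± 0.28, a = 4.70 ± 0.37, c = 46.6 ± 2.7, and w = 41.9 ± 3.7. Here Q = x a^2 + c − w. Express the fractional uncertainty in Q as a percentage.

16.7%

Let p = x·a^2 = 102. δp/p = √((1·δx/x)² + (2·δa/a)²) = √(0.00369 + 0.0248) = 0.169, so δp = 17.2.
Q = p + c − w: δQ = √(δp² + δc² + δw²) = √(295 + 7.29 + 13.7) = 17.8
Q = 107, so δQ/Q = 17.8/107 = 0.167.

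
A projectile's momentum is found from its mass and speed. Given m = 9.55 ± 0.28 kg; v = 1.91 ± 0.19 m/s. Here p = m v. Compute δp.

p is a product of powers, so relative uncertainties combine in quadrature:
  (1·δm/m)² = (1×0.0293)² = 0.000860;  (1·δv/v)² = (1×0.0995)² = 0.00990
δp/p = √(0.0108) = 0.104
p = 18.2 kg·m/s, so δp = 0.104 × 18.2 = 1.89 kg·m/s.

1.89 kg·m/s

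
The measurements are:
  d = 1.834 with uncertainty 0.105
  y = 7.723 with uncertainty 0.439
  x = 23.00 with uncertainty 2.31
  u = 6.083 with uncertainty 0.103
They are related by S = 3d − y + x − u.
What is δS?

S is a linear combination, so absolute uncertainties add in quadrature:
  (3·δd)² = 0.0992;  (δy)² = 0.193;  (δx)² = 5.34;  (δu)² = 0.0106
δS = √(5.64) = 2.37

2.37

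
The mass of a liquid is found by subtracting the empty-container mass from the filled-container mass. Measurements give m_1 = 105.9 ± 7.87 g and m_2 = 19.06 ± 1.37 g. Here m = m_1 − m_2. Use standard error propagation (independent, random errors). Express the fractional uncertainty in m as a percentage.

9.20%

Sums and differences: (δm)² = Σ (cᵢ δxᵢ)².
  (δm_1)² = 61.9;  (δm_2)² = 1.88
δm = √(63.8) = 7.99 g
m = 86.84 g, so δm/m = 7.99/86.84 = 0.0920.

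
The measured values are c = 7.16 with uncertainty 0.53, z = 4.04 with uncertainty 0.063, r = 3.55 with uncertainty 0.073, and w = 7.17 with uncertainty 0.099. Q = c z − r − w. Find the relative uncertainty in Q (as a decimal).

0.120

Let p = c·z = 28.9. δp/p = √((1·δc/c)² + (1·δz/z)²) = √(0.00548 + 0.000243) = 0.0756, so δp = 2.19.
Q = p − r − w: δQ = √(δp² + δr² + δw²) = √(4.79 + 0.00533 + 0.00980) = 2.19
Q = 18.2, so δQ/Q = 2.19/18.2 = 0.120.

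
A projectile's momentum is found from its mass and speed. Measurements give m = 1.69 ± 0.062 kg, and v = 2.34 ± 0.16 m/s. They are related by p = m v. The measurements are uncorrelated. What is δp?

Each factor contributes (exponent × relative error)² to (δp/p)²:
  (1·δm/m)² = (1×0.0367)² = 0.00135;  (1·δv/v)² = (1×0.0684)² = 0.00468
δp/p = √(0.00602) = 0.0776
p = 3.95 kg·m/s, so δp = 0.0776 × 3.95 = 0.307 kg·m/s.

0.307 kg·m/s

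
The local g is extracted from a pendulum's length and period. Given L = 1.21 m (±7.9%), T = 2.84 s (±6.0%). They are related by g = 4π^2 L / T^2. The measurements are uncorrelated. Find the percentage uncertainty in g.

Products/powers → add relative errors in quadrature, weighted by exponent:
  (1·δL/L)² = (1×0.0790)² = 0.00624;  (-2·δT/T)² = (-2×0.0600)² = 0.0144
δg/g = √(0.0206) = 0.144

14.4%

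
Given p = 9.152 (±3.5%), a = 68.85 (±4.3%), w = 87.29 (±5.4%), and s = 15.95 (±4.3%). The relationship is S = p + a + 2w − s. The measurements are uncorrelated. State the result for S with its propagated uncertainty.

236.6 ± 9.91

Each term contributes (cᵢ δxᵢ)² to (δS)²:
  (δp)² = 0.103;  (δa)² = 8.76;  (2·δw)² = 88.9;  (δs)² = 0.470
δS = √(98.2) = 9.91
S = 236.6.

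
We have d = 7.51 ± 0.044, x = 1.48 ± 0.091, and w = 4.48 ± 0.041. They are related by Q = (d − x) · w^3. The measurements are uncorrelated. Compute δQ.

Let u = d − x = 6.03. δu = √(δd² + δx²) = √(0.00194 + 0.00828) = 0.101, so δu/u = 0.0168.
Q is then a monomial in u, w:
δQ/Q = √((δu/u)² + (3·δw/w)²) = √(0.000281 + 0.000754) = 0.0322
Q = 542, so δQ = 0.0322 × 542 = 17.4.

17.4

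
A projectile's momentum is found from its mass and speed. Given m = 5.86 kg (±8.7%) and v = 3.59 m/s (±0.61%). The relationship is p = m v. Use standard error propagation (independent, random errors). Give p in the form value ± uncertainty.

Each factor contributes (exponent × relative error)² to (δp/p)²:
  (1·δm/m)² = (1×0.0870)² = 0.00757;  (1·δv/v)² = (1×0.00610)² = 3.72e-05
δp/p = √(0.00761) = 0.0872
p = 21.0 kg·m/s, so δp = 0.0872 × 21.0 = 1.83 kg·m/s.

21.0 ± 1.83 kg·m/s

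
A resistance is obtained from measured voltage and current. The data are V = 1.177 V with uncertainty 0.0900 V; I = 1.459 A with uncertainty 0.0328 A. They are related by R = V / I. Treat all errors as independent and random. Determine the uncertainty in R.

0.0643 Ω

Since R is a product/quotient, work with relative uncertainties:
  (1·δV/V)² = (1×0.0765)² = 0.00585;  (-1·δI/I)² = (-1×0.0225)² = 0.000505
δR/R = √(0.00635) = 0.0797
R = 0.8067 Ω, so δR = 0.0797 × 0.8067 = 0.0643 Ω.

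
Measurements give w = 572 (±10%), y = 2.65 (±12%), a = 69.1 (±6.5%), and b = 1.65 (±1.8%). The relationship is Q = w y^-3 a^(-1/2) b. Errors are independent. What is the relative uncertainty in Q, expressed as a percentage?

Products/powers → add relative errors in quadrature, weighted by exponent:
  (1·δw/w)² = (1×0.100)² = 0.0100;  (-3·δy/y)² = (-3×0.120)² = 0.130;  (−½·δa/a)² = (-0.5×0.0650)² = 0.00106;  (1·δb/b)² = (1×0.0180)² = 0.000324
δQ/Q = √(0.141) = 0.375

37.5%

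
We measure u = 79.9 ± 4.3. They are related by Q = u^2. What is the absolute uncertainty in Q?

Q ∝ u^2, so δQ/Q = |2| · δu/u = 2 × 0.0538 = 0.108.
Q = 6380, so δQ = 0.108 × 6380 = 687.

687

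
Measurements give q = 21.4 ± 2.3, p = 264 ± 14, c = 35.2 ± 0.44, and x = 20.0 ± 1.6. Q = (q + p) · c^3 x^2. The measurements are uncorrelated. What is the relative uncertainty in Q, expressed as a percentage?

Let u = q + p = 285. δu = √(δq² + δp²) = √(5.29 + 196) = 14.2, so δu/u = 0.0497.
Q is then a monomial in u, c, x:
δQ/Q = √((δu/u)² + (3·δc/c)² + (2·δx/x)²) = √(0.00247 + 0.00141 + 0.0256) = 0.172

17.2%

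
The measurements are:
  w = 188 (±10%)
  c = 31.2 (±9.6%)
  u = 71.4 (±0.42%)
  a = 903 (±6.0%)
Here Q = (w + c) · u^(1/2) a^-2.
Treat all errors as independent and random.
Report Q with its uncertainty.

Let h = w + c = 219. δh = √(δw² + δc²) = √(353 + 8.97) = 19.0, so δh/h = 0.0868.
Q is then a monomial in h, u, a:
δQ/Q = √((δh/h)² + (½·δu/u)² + (-2·δa/a)²) = √(0.00754 + 4.41e-06 + 0.0144) = 0.148
Q = 0.00227, so δQ = 0.148 × 0.00227 = 0.000337.

0.00227 ± 0.000337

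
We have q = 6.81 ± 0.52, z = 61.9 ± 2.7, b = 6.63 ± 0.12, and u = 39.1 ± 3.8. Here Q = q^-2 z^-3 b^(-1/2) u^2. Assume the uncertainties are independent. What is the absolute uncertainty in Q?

1.51e-05

Each factor contributes (exponent × relative error)² to (δQ/Q)²:
  (-2·δq/q)² = (-2×0.0764)² = 0.0233;  (-3·δz/z)² = (-3×0.0436)² = 0.0171;  (−½·δb/b)² = (-0.5×0.0181)² = 8.19e-05;  (2·δu/u)² = (2×0.0972)² = 0.0378
δQ/Q = √(0.0783) = 0.280
Q = 5.4e-05, so δQ = 0.280 × 5.4e-05 = 1.51e-05.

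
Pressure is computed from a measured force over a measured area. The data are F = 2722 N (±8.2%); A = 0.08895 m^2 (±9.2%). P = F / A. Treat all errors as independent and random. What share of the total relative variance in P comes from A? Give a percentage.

55.7%

(δP/P)² = (1·δF/F)² + (-1·δA/A)²
  F term: (1×0.0820)² = 0.00672
  A term: (-1×0.0920)² = 0.00846
Total = 0.0152. Share from A = 0.00846/0.0152 = 0.557.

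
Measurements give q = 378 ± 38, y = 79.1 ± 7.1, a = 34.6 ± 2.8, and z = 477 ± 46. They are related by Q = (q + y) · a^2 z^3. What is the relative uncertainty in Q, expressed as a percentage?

34.2%

Let u = q + y = 457. δu = √(δq² + δy²) = √(1440 + 50.4) = 38.7, so δu/u = 0.0846.
Q is then a monomial in u, a, z:
δQ/Q = √((δu/u)² + (2·δa/a)² + (3·δz/z)²) = √(0.00715 + 0.0262 + 0.0837) = 0.342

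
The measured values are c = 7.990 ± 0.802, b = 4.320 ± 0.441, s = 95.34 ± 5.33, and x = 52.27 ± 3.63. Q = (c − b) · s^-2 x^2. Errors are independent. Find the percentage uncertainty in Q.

Let u = c − b = 3.670. δu = √(δc² + δb²) = √(0.643 + 0.194) = 0.915, so δu/u = 0.249.
Q is then a monomial in u, s, x:
δQ/Q = √((δu/u)² + (-2·δs/s)² + (2·δx/x)²) = √(0.0622 + 0.0125 + 0.0193) = 0.307

30.7%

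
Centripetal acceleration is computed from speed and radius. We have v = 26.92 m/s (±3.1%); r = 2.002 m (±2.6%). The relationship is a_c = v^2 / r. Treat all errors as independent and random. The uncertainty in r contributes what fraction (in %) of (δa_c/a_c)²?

15.0%

(δa_c/a_c)² = (2·δv/v)² + (-1·δr/r)²
  v term: (2×0.0310)² = 0.00384
  r term: (-1×0.0260)² = 0.000676
Total = 0.00452. Share from r = 0.000676/0.00452 = 0.150.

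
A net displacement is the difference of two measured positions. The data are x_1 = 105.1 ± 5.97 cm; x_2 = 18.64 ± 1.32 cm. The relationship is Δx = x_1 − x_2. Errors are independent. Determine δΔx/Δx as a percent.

Each term contributes (cᵢ δxᵢ)² to (δΔx)²:
  (δx_1)² = 35.6;  (δx_2)² = 1.74
δΔx = √(37.4) = 6.11 cm
Δx = 86.46 cm, so δΔx/Δx = 6.11/86.46 = 0.0707.

7.07%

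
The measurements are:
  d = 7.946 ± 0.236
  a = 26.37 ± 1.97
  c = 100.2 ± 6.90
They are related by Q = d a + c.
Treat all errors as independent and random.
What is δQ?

18.2

Let p = d·a = 209.5. δp/p = √((1·δd/d)² + (1·δa/a)²) = √(0.000882 + 0.00558) = 0.0804, so δp = 16.8.
Q = p + c: δQ = √(δp² + δc²) = √(284 + 47.6) = 18.2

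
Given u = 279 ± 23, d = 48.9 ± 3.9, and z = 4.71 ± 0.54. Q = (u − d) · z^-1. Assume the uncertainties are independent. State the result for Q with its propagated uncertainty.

Let w = u − d = 230. δw = √(δu² + δd²) = √(529 + 15.2) = 23.3, so δw/w = 0.101.
Q is then a monomial in w, z:
δQ/Q = √((δw/w)² + (-1·δz/z)²) = √(0.0103 + 0.0131) = 0.153
Q = 48.9, so δQ = 0.153 × 48.9 = 7.48.

48.9 ± 7.48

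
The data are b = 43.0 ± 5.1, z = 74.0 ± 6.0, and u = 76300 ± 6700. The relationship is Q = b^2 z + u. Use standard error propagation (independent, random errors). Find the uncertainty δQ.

34900

Let p = b^2·z = 1.37e+05. δp/p = √((2·δb/b)² + (1·δz/z)²) = √(0.0563 + 0.00657) = 0.251, so δp = 34300.
Q = p + u: δQ = √(δp² + δu²) = √(1.18e+09 + 4.49e+07) = 34900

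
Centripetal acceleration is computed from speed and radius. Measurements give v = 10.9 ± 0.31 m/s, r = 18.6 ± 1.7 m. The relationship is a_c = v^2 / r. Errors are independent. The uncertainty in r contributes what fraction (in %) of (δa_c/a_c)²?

72.1%

(δa_c/a_c)² = (2·δv/v)² + (-1·δr/r)²
  v term: (2×0.0284)² = 0.00324
  r term: (-1×0.0914)² = 0.00835
Total = 0.0116. Share from r = 0.00835/0.0116 = 0.721.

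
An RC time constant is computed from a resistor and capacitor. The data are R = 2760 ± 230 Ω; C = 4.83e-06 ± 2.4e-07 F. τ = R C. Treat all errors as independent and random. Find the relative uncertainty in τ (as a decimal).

0.0970

For a monomial τ ∝ R, C, fractional errors add in quadrature:
  (1·δR/R)² = (1×0.0833)² = 0.00694;  (1·δC/C)² = (1×0.0497)² = 0.00247
δτ/τ = √(0.00941) = 0.0970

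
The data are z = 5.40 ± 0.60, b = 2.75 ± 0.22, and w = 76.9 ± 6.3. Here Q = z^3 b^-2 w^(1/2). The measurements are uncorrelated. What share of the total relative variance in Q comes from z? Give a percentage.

(δQ/Q)² = (3·δz/z)² + (-2·δb/b)² + (½·δw/w)²
  z term: (3×0.111)² = 0.111
  b term: (-2×0.0800)² = 0.0256
  w term: (0.5×0.0819)² = 0.00168
Total = 0.138. Share from z = 0.111/0.138 = 0.803.

80.3%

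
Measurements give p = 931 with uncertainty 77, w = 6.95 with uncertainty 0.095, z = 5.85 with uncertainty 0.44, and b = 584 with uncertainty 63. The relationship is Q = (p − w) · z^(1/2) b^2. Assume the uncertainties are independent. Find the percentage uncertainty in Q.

23.4%

Let u = p − w = 924. δu = √(δp² + δw²) = √(5930 + 0.00903) = 77.0, so δu/u = 0.0833.
Q is then a monomial in u, z, b:
δQ/Q = √((δu/u)² + (½·δz/z)² + (2·δb/b)²) = √(0.00694 + 0.00141 + 0.0465) = 0.234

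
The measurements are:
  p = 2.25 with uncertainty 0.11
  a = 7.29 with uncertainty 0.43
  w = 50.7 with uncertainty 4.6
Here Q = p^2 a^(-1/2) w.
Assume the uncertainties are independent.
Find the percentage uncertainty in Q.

13.7%

Each factor contributes (exponent × relative error)² to (δQ/Q)²:
  (2·δp/p)² = (2×0.0489)² = 0.00956;  (−½·δa/a)² = (-0.5×0.0590)² = 0.000870;  (1·δw/w)² = (1×0.0907)² = 0.00823
δQ/Q = √(0.0187) = 0.137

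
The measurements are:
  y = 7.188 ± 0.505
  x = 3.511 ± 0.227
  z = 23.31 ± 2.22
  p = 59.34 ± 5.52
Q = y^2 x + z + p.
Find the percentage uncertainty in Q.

10.9%

Let w = y^2·x = 181.4. δw/w = √((2·δy/y)² + (1·δx/x)²) = √(0.0197 + 0.00418) = 0.155, so δw = 28.1.
Q = w + z + p: δQ = √(δw² + δz² + δp²) = √(787 + 4.93 + 30.5) = 28.7
Q = 264.1, so δQ/Q = 28.7/264.1 = 0.109.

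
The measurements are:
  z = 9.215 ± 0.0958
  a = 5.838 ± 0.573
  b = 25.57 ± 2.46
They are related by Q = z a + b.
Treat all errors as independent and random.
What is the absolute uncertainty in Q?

Let p = z·a = 53.80. δp/p = √((1·δz/z)² + (1·δa/a)²) = √(0.000108 + 0.00963) = 0.0987, so δp = 5.31.
Q = p + b: δQ = √(δp² + δb²) = √(28.2 + 6.05) = 5.85

5.85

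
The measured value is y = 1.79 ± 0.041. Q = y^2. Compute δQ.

Q ∝ y^2, so δQ/Q = |2| · δy/y = 2 × 0.0229 = 0.0458.
Q = 3.20, so δQ = 0.0458 × 3.20 = 0.147.

0.147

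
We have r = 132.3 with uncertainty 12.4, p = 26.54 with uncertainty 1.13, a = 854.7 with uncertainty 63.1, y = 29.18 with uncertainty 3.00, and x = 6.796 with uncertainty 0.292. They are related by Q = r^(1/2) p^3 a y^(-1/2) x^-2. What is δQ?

Each factor contributes (exponent × relative error)² to (δQ/Q)²:
  (½·δr/r)² = (0.5×0.0937)² = 0.00220;  (3·δp/p)² = (3×0.0426)² = 0.0163;  (1·δa/a)² = (1×0.0738)² = 0.00545;  (−½·δy/y)² = (-0.5×0.103)² = 0.00264;  (-2·δx/x)² = (-2×0.0430)² = 0.00738
δQ/Q = √(0.0340) = 0.184
Q = 736600, so δQ = 0.184 × 736600 = 1.36e+05.

1.36e+05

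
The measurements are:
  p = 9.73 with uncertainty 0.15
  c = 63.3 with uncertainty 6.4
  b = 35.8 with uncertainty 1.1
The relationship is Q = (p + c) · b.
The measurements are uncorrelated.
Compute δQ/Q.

Let u = p + c = 73.0. δu = √(δp² + δc²) = √(0.0225 + 41.0) = 6.40, so δu/u = 0.0877.
Q is then a monomial in u, b:
δQ/Q = √((δu/u)² + (1·δb/b)²) = √(0.00768 + 0.000944) = 0.0929

0.0929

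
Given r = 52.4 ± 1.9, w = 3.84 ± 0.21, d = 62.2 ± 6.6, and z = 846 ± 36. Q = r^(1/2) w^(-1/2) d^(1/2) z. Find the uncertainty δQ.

1860

Q is a product of powers, so relative uncertainties combine in quadrature:
  (½·δr/r)² = (0.5×0.0363)² = 0.000329;  (−½·δw/w)² = (-0.5×0.0547)² = 0.000748;  (½·δd/d)² = (0.5×0.106)² = 0.00281;  (1·δz/z)² = (1×0.0426)² = 0.00181
δQ/Q = √(0.00570) = 0.0755
Q = 24600, so δQ = 0.0755 × 24600 = 1860.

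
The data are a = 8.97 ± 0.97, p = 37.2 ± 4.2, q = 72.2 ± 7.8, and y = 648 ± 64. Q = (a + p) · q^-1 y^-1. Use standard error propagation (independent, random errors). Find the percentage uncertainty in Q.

Let u = a + p = 46.2. δu = √(δa² + δp²) = √(0.941 + 17.6) = 4.31, so δu/u = 0.0934.
Q is then a monomial in u, q, y:
δQ/Q = √((δu/u)² + (-1·δq/q)² + (-1·δy/y)²) = √(0.00872 + 0.0117 + 0.00975) = 0.174

17.4%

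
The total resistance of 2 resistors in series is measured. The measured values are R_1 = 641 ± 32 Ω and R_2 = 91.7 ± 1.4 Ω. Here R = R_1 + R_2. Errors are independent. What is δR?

32.0 Ω

Each term contributes (cᵢ δxᵢ)² to (δR)²:
  (δR_1)² = 1020;  (δR_2)² = 1.96
δR = √(1030) = 32.0 Ω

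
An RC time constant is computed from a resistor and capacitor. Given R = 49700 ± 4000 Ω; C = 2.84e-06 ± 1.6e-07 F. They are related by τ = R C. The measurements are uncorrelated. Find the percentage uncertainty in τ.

τ is a product of powers, so relative uncertainties combine in quadrature:
  (1·δR/R)² = (1×0.0805)² = 0.00648;  (1·δC/C)² = (1×0.0563)² = 0.00317
δτ/τ = √(0.00965) = 0.0982

9.82%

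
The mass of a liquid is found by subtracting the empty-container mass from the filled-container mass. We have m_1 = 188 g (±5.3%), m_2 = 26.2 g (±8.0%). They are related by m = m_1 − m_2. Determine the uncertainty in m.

10.2 g

Sums and differences: (δm)² = Σ (cᵢ δxᵢ)².
  (δm_1)² = 99.3;  (δm_2)² = 4.39
δm = √(104) = 10.2 g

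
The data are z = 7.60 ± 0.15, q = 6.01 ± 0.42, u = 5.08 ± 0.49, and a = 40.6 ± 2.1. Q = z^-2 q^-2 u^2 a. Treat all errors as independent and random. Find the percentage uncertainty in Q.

24.7%

For a monomial Q ∝ z^-2, q^-2, u^2, a, fractional errors add in quadrature:
  (-2·δz/z)² = (-2×0.0197)² = 0.00156;  (-2·δq/q)² = (-2×0.0699)² = 0.0195;  (2·δu/u)² = (2×0.0965)² = 0.0372;  (1·δa/a)² = (1×0.0517)² = 0.00268
δQ/Q = √(0.0610) = 0.247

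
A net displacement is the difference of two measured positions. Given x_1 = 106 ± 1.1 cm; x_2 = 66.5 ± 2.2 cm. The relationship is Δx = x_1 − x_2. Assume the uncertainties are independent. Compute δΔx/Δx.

0.0623

Δx is a linear combination, so absolute uncertainties add in quadrature:
  (δx_1)² = 1.21;  (δx_2)² = 4.84
δΔx = √(6.05) = 2.46 cm
Δx = 39.5 cm, so δΔx/Δx = 2.46/39.5 = 0.0623.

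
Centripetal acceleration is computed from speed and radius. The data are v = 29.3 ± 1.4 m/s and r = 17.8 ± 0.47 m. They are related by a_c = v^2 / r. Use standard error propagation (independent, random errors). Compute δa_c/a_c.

0.0991

Products/powers → add relative errors in quadrature, weighted by exponent:
  (2·δv/v)² = (2×0.0478)² = 0.00913;  (-1·δr/r)² = (-1×0.0264)² = 0.000697
δa_c/a_c = √(0.00983) = 0.0991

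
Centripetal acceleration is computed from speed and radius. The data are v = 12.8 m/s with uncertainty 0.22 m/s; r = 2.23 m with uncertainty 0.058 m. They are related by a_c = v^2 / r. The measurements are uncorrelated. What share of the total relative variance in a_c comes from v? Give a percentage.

(δa_c/a_c)² = (2·δv/v)² + (-1·δr/r)²
  v term: (2×0.0172)² = 0.00118
  r term: (-1×0.0260)² = 0.000676
Total = 0.00186. Share from v = 0.00118/0.00186 = 0.636.

63.6%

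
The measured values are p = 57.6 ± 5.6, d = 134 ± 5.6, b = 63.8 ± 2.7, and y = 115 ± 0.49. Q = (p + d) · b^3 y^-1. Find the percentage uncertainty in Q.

Let u = p + d = 192. δu = √(δp² + δd²) = √(31.4 + 31.4) = 7.92, so δu/u = 0.0413.
Q is then a monomial in u, b, y:
δQ/Q = √((δu/u)² + (3·δb/b)² + (-1·δy/y)²) = √(0.00171 + 0.0161 + 1.82e-05) = 0.134

13.4%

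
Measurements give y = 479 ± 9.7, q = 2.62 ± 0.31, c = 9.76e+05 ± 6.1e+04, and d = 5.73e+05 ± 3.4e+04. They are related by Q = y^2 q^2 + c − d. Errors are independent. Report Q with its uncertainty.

Let p = y^2·q^2 = 1.57e+06. δp/p = √((2·δy/y)² + (2·δq/q)²) = √(0.00164 + 0.0560) = 0.240, so δp = 3.78e+05.
Q = p + c − d: δQ = √(δp² + δc² + δd²) = √(1.43e+11 + 3.72e+09 + 1.16e+09) = 3.85e+05
Q = 1.98e+06.

(1.98 ± 0.385) × 10^6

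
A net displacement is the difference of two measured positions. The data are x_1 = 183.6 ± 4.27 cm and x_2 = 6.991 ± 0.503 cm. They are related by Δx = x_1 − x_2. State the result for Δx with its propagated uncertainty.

Sums and differences: (δΔx)² = Σ (cᵢ δxᵢ)².
  (δx_1)² = 18.2;  (δx_2)² = 0.253
δΔx = √(18.5) = 4.30 cm
Δx = 176.6 cm.

176.6 ± 4.30 cm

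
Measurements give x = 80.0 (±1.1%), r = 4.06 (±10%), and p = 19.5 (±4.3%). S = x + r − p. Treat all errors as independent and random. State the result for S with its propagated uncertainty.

For a sum/difference, combine absolute errors in quadrature:
  (δx)² = 0.774;  (δr)² = 0.165;  (δp)² = 0.703
δS = √(1.64) = 1.28
S = 64.6.

64.6 ± 1.28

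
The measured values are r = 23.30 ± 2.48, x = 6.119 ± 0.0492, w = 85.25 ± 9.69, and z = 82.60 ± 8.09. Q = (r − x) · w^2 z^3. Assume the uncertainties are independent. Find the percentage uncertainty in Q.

39.9%

Let u = r − x = 17.18. δu = √(δr² + δx²) = √(6.15 + 0.00242) = 2.48, so δu/u = 0.144.
Q is then a monomial in u, w, z:
δQ/Q = √((δu/u)² + (2·δw/w)² + (3·δz/z)²) = √(0.0208 + 0.0517 + 0.0863) = 0.399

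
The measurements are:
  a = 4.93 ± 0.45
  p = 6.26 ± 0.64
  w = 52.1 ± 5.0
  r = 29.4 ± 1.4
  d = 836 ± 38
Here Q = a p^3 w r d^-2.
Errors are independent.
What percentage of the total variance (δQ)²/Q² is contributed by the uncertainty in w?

7.54%

(δQ/Q)² = (1·δa/a)² + (3·δp/p)² + (1·δw/w)² + (1·δr/r)² + (-2·δd/d)²
  a term: (1×0.0913)² = 0.00833
  p term: (3×0.102)² = 0.0941
  w term: (1×0.0960)² = 0.00921
  r term: (1×0.0476)² = 0.00227
  d term: (-2×0.0455)² = 0.00826
Total = 0.122. Share from w = 0.00921/0.122 = 0.0754.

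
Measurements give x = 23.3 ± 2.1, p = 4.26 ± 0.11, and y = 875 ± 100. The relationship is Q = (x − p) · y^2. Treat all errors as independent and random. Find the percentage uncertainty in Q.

Let u = x − p = 19.0. δu = √(δx² + δp²) = √(4.41 + 0.0121) = 2.10, so δu/u = 0.110.
Q is then a monomial in u, y:
δQ/Q = √((δu/u)² + (2·δy/y)²) = √(0.0122 + 0.0522) = 0.254

25.4%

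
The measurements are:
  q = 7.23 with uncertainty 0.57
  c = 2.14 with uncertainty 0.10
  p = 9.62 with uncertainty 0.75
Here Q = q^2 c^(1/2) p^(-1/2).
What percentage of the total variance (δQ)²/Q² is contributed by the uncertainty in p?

(δQ/Q)² = (2·δq/q)² + (½·δc/c)² + (−½·δp/p)²
  q term: (2×0.0788)² = 0.0249
  c term: (0.5×0.0467)² = 0.000546
  p term: (-0.5×0.0780)² = 0.00152
Total = 0.0269. Share from p = 0.00152/0.0269 = 0.0564.

5.64%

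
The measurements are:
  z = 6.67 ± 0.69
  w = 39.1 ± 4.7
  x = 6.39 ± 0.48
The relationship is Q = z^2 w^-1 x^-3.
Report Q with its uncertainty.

Relative error in a monomial: (δQ/Q)² = Σ (nᵢ · δxᵢ/xᵢ)².
  (2·δz/z)² = (2×0.103)² = 0.0428;  (-1·δw/w)² = (-1×0.120)² = 0.0144;  (-3·δx/x)² = (-3×0.0751)² = 0.0508
δQ/Q = √(0.108) = 0.329
Q = 0.00436, so δQ = 0.329 × 0.00436 = 0.00143.

0.00436 ± 0.00143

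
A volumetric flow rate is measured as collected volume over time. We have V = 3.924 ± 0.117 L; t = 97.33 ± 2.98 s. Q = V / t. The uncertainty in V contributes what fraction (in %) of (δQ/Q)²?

48.7%

(δQ/Q)² = (1·δV/V)² + (-1·δt/t)²
  V term: (1×0.0298)² = 0.000889
  t term: (-1×0.0306)² = 0.000937
Total = 0.00183. Share from V = 0.000889/0.00183 = 0.487.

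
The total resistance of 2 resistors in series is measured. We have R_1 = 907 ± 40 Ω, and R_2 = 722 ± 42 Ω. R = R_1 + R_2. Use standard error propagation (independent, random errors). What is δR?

58.0 Ω

Sums and differences: (δR)² = Σ (cᵢ δxᵢ)².
  (δR_1)² = 1600;  (δR_2)² = 1760
δR = √(3360) = 58.0 Ω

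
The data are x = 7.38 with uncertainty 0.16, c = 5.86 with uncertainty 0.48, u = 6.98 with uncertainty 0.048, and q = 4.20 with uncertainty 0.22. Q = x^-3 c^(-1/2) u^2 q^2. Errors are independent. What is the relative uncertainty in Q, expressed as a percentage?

Q is a product of powers, so relative uncertainties combine in quadrature:
  (-3·δx/x)² = (-3×0.0217)² = 0.00423;  (−½·δc/c)² = (-0.5×0.0819)² = 0.00168;  (2·δu/u)² = (2×0.00688)² = 0.000189;  (2·δq/q)² = (2×0.0524)² = 0.0110
δQ/Q = √(0.0171) = 0.131

13.1%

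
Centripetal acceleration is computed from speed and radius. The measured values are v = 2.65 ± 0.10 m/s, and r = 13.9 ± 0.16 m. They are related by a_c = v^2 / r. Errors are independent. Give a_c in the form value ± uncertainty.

For a monomial a_c ∝ v^2, r^-1, fractional errors add in quadrature:
  (2·δv/v)² = (2×0.0377)² = 0.00570;  (-1·δr/r)² = (-1×0.0115)² = 0.000132
δa_c/a_c = √(0.00583) = 0.0763
a_c = 0.505 m/s^2, so δa_c = 0.0763 × 0.505 = 0.0386 m/s^2.

0.505 ± 0.0386 m/s^2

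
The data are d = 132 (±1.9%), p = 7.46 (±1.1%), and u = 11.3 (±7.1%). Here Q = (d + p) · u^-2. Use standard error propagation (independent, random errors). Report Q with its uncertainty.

1.09 ± 0.156

Let w = d + p = 139. δw = √(δd² + δp²) = √(6.29 + 0.00673) = 2.51, so δw/w = 0.0180.
Q is then a monomial in w, u:
δQ/Q = √((δw/w)² + (-2·δu/u)²) = √(0.000324 + 0.0202) = 0.143
Q = 1.09, so δQ = 0.143 × 1.09 = 0.156.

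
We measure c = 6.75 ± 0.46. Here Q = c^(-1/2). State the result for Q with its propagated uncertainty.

0.385 ± 0.0131

Products/powers → add relative errors in quadrature, weighted by exponent:
  (−½·δc/c)² = (-0.5×0.0681)² = 0.00116
δQ/Q = √(0.00116) = 0.0341
Q = 0.385, so δQ = 0.0341 × 0.385 = 0.0131.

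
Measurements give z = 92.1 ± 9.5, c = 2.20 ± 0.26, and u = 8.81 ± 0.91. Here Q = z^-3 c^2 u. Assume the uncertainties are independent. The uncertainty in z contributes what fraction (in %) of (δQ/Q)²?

(δQ/Q)² = (-3·δz/z)² + (2·δc/c)² + (1·δu/u)²
  z term: (-3×0.103)² = 0.0958
  c term: (2×0.118)² = 0.0559
  u term: (1×0.103)² = 0.0107
Total = 0.162. Share from z = 0.0958/0.162 = 0.590.

59.0%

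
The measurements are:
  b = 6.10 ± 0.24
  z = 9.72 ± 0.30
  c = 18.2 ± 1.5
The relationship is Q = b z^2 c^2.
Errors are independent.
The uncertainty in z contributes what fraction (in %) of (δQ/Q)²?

11.7%

(δQ/Q)² = (1·δb/b)² + (2·δz/z)² + (2·δc/c)²
  b term: (1×0.0393)² = 0.00155
  z term: (2×0.0309)² = 0.00381
  c term: (2×0.0824)² = 0.0272
Total = 0.0325. Share from z = 0.00381/0.0325 = 0.117.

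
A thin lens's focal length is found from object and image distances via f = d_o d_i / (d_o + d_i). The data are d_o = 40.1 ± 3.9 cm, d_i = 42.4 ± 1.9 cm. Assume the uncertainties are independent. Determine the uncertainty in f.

1.12 cm

∂f/∂d_o = (d_i/(d_o+d_i))² = 0.264;  ∂f/∂d_i = (d_o/(d_o+d_i))² = 0.236
δf = √((∂f/∂d_o · δd_o)² + (∂f/∂d_i · δd_i)²) = √(1.06 + 0.201) = 1.12 cm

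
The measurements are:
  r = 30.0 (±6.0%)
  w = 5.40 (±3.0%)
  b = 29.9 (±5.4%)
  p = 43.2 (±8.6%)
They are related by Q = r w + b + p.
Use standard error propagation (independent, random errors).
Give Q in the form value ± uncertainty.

Let h = r·w = 162. δh/h = √((1·δr/r)² + (1·δw/w)²) = √(0.00360 + 0.000900) = 0.0671, so δh = 10.9.
Q = h + b + p: δQ = √(δh² + δb² + δp²) = √(118 + 2.61 + 13.8) = 11.6
Q = 235.

235 ± 11.6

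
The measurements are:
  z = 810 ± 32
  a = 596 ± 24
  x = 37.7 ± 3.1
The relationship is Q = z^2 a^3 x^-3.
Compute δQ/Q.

0.286

Each factor contributes (exponent × relative error)² to (δQ/Q)²:
  (2·δz/z)² = (2×0.0395)² = 0.00624;  (3·δa/a)² = (3×0.0403)² = 0.0146;  (-3·δx/x)² = (-3×0.0822)² = 0.0609
δQ/Q = √(0.0817) = 0.286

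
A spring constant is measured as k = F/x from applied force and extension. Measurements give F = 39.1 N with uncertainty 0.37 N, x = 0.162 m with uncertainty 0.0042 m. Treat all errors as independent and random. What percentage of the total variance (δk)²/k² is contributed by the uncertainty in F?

(δk/k)² = (1·δF/F)² + (-1·δx/x)²
  F term: (1×0.00946)² = 8.95e-05
  x term: (-1×0.0259)² = 0.000672
Total = 0.000762. Share from F = 8.95e-05/0.000762 = 0.118.

11.8%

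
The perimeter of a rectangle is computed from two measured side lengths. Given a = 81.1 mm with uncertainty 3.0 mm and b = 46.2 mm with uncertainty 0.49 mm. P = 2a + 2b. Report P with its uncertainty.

255 ± 6.08 mm

Sums and differences: (δP)² = Σ (cᵢ δxᵢ)².
  (2·δa)² = 36.0;  (2·δb)² = 0.960
δP = √(37.0) = 6.08 mm
P = 255 mm.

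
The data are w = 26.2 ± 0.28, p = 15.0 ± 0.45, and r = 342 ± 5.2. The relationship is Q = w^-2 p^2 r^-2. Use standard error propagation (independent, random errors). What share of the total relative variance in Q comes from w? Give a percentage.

9.17%

(δQ/Q)² = (-2·δw/w)² + (2·δp/p)² + (-2·δr/r)²
  w term: (-2×0.0107)² = 0.000457
  p term: (2×0.0300)² = 0.00360
  r term: (-2×0.0152)² = 0.000925
Total = 0.00498. Share from w = 0.000457/0.00498 = 0.0917.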